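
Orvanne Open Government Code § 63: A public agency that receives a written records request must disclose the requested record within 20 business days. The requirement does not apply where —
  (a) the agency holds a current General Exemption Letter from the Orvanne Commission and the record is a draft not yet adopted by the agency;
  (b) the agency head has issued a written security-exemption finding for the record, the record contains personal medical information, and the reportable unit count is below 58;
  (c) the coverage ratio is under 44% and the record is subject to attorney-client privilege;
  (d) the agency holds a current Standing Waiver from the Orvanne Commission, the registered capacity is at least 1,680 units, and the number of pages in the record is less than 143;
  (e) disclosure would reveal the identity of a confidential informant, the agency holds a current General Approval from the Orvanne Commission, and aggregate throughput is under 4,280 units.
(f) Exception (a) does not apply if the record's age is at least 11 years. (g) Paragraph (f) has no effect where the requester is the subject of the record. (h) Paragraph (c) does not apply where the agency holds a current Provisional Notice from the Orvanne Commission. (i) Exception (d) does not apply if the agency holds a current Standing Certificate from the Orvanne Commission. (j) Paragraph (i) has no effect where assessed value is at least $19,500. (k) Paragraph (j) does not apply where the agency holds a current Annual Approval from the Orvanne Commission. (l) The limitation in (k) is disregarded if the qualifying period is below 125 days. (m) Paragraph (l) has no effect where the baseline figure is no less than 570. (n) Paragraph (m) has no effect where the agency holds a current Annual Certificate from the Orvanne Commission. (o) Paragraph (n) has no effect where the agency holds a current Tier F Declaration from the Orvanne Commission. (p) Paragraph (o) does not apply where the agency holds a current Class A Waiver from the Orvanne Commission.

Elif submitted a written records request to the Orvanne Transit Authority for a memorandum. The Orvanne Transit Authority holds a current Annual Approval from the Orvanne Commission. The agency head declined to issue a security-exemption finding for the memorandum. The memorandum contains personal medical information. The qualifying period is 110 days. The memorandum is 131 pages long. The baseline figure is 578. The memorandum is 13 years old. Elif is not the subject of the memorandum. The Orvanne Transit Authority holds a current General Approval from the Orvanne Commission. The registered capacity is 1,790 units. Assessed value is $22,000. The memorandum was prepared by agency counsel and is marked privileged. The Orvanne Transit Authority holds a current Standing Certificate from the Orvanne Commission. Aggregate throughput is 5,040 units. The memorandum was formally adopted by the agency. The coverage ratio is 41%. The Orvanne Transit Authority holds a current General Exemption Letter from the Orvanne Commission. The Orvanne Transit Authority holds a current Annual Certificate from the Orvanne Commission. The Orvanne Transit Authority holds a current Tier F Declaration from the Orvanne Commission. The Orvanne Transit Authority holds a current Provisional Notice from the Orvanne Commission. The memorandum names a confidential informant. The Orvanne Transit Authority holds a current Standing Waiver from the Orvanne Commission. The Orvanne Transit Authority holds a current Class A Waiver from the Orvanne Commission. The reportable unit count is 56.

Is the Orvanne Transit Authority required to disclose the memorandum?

Exception (a) fails — the memorandum has been formally adopted.
Exception (b) fails — the agency head declined to issue a security-exemption finding.
Exception (c): the coverage ratio is 41%, under the 44% limit; the memorandum is privileged — every condition holds. However, paragraph (h) must be considered: (h) applies — a current Provisional Notice is held. So (c) is unavailable.
All of (d)'s requirements are met (a current Standing Waiver is held; the registered capacity is 1,790 units, meeting the 1,680 units threshold; the number of pages in the record is 131, less than the 143 limit). Applying paragraphs (i)–(p): (i) would limit (d) — a current Standing Certificate is held — but (j) sets (i) aside: (j) operates — assessed value is $22,000, meeting the $19,500 threshold. (k) applies (a current Annual Approval is held), but is overridden by (l): (l) applies — the qualifying period is 110 days, below the 125 days limit. (m) is triggered (the baseline figure is 578, meeting the 570 threshold), but is displaced by (n): (n) operates against (m): a current Annual Certificate is held. (o) would limit (n) — a current Tier F Declaration is held — but (p) sets (o) aside: (p) is engaged — a current Class A Waiver is held. Exception (d) stands.
Exception (e) requires that aggregate throughput is under 4,280 units; but aggregate throughput is 5,040 units, not under 4,280 units, so (e) is unavailable.

No — exception (d) applies; the Orvanne Transit Authority is not required to disclose the memorandum.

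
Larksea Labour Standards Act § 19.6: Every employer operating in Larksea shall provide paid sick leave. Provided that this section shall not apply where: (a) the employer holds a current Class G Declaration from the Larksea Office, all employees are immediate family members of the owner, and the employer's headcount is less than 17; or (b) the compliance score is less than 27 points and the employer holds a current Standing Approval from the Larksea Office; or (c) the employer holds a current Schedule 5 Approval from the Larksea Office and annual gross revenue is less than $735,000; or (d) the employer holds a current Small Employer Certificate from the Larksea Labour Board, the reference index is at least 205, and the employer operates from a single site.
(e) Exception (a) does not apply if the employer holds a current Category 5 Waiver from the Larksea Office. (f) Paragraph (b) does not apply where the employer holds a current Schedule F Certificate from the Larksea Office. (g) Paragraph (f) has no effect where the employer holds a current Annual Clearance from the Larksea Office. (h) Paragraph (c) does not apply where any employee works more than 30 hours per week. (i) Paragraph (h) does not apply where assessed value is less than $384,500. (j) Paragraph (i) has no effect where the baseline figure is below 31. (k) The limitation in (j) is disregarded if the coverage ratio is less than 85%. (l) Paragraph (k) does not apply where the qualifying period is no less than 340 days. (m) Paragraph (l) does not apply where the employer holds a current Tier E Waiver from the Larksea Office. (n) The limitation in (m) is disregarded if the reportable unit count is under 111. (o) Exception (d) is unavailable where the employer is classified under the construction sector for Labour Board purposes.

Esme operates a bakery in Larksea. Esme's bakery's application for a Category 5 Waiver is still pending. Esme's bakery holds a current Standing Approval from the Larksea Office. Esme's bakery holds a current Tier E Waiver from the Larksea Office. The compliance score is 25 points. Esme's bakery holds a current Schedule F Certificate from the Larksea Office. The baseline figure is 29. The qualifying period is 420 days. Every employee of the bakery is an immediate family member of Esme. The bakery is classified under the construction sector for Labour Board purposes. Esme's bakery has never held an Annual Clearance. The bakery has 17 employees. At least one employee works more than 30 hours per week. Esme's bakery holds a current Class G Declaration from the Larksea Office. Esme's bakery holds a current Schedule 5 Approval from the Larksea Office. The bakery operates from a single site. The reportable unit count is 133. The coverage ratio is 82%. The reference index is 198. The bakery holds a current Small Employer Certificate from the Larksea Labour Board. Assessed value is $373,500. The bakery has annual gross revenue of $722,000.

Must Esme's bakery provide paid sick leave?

Exception (a) requires that the employer's headcount is less than 17; but the employer's headcount is 17, not less than 17, so (a) is unavailable.
Exception (b)'s conditions are all satisfied: the compliance score is 25 points, less than the 27 points limit; a current Standing Approval is held. But applying paragraphs (f)–(g): (f) operates against (b): a current Schedule F Certificate is held. (g) is inapplicable (there is no Annual Clearance in force), so (f) stands. So (b) is unavailable.
All of (c)'s requirements are met (a current Schedule 5 Approval is held; annual gross revenue is $722,000, less than the $735,000 limit). Applying paragraphs (h)–(n): (h) is engaged (at least one employee exceeds 30 hours/week), but is overridden by (i): (i) operates against (h): assessed value is $373,500, less than the $384,500 limit. (j) would limit (i) — the baseline figure is 29, below the 31 limit — but (k) sets (j) aside: (k) operates — the coverage ratio is 82%, less than the 85% limit. (l) would limit (k) — the qualifying period is 420 days, meeting the 340 days threshold — but (m) sets (l) aside: (m) operates — a current Tier E Waiver is held. (n) is not engaged (the reportable unit count is 133, not under 111), so (m) stands. Exception (c) stands.
Exception (d) does not apply: the reference index is 198, short of 205.

No — exception (c) applies; Esme's bakery is not required to provide paid sick leave.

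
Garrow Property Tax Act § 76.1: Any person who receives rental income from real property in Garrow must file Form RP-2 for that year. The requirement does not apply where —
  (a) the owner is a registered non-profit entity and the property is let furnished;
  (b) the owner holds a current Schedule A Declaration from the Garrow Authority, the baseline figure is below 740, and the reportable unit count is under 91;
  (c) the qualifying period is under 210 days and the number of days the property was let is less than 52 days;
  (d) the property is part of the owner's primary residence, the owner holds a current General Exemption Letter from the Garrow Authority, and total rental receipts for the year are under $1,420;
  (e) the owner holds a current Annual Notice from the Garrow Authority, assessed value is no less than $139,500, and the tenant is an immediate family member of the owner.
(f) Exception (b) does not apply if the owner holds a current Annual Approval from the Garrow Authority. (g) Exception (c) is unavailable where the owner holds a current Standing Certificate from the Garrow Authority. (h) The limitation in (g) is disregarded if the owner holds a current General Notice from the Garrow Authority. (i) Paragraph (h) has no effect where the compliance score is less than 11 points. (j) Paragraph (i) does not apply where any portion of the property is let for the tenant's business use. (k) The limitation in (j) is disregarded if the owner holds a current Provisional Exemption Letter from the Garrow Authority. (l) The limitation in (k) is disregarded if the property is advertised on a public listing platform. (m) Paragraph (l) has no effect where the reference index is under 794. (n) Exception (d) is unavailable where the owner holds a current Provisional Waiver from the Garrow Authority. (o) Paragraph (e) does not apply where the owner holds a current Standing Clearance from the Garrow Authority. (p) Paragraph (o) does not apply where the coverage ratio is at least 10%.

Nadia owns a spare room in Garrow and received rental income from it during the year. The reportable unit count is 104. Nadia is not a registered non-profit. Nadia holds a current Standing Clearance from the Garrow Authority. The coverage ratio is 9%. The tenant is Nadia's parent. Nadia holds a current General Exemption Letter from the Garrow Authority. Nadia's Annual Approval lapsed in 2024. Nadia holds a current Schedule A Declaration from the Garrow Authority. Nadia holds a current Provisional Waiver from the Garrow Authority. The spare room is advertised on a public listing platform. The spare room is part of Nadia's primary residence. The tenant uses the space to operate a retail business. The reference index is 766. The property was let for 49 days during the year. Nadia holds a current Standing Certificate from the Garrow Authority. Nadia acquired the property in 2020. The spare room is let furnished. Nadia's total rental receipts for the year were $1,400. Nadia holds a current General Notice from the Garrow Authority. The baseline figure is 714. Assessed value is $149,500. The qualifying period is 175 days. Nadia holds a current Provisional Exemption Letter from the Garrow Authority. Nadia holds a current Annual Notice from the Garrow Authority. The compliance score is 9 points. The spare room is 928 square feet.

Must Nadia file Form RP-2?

Yes — Nadia must file Form RP-2.

Exception (a) requires that the owner is a registered non-profit entity; but Nadia is not a registered non-profit, so (a) is unavailable.
Exception (b) does not apply: the reportable unit count is 104, not under 91.
Exception (c)'s conditions are all satisfied: the qualifying period is 175 days, under the 210 days limit; the number of days the property was let is 49 days, less than the 52 days limit. However, paragraphs (g)–(m) must be considered: (g) operates — a current Standing Certificate is held. (h) operates (a current General Notice is held), but is itself disapplied by (i): (i) applies — the compliance score is 9 points, less than the 11 points limit. (j) would limit (i) — the space is let for business use — but (k) sets (j) aside: (k) operates — a current Provisional Exemption Letter is held. (l) would limit (k) — the property is publicly advertised — but (m) sets (l) aside: (m) is engaged — the reference index is 766, under the 794 limit. Exception (c) does not apply.
All of (d)'s requirements are met (the spare room is part of the primary residence; a current General Exemption Letter is held; total rental receipts for the year are $1,400, under the $1,420 limit). But: (n) applies — a current Provisional Waiver is held. Exception (d) does not apply.
Exception (e)'s conditions are all satisfied: a current Annual Notice is held; assessed value is $149,500, meeting the $139,500 threshold; the tenant is an immediate family member. But applying paragraphs (o)–(p): (o) operates against (e): a current Standing Clearance is held. (p), which would lift (o), does not operate here — the coverage ratio is 9%, short of 10%. So (e) is unavailable.
No exception is made out. Nadia falls within the general rule.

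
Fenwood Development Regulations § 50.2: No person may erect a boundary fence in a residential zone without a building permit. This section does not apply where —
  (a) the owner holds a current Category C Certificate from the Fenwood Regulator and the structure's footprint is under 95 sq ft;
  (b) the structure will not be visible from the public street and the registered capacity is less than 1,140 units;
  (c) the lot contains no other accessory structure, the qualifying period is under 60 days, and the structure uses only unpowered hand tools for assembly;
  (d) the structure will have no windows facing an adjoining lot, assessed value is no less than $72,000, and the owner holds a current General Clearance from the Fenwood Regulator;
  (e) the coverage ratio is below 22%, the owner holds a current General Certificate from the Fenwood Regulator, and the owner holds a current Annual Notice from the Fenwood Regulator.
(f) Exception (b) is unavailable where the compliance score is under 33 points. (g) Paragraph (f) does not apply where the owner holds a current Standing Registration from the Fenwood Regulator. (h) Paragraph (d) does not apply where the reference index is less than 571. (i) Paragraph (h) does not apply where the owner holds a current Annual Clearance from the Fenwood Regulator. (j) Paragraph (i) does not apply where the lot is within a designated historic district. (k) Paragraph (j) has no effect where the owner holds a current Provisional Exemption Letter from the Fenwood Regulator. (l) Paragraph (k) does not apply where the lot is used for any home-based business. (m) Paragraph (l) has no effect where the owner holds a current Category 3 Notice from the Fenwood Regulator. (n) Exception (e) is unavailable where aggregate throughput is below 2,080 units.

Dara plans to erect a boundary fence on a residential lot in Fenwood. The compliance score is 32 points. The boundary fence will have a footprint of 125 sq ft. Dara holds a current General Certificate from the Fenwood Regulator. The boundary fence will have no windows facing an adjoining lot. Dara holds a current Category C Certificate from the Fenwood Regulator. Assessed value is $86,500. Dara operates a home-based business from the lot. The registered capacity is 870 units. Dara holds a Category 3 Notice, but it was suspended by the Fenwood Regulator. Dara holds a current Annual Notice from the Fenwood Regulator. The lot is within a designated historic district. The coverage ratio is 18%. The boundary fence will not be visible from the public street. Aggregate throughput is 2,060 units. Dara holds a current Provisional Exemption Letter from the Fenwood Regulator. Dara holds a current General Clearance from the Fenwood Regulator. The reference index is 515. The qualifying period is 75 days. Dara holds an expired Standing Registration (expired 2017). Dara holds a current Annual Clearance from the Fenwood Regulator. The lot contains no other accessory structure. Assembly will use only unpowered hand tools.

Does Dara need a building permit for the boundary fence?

Exception (a) requires that the structure's footprint is under 95 sq ft; but the structure's footprint is 125 sq ft, not under 95 sq ft, so (a) is unavailable.
Exception (b) is satisfied on its face — the structure will not be visible from the street; the registered capacity is 870 units, less than the 1,140 units limit. Turning to paragraphs (f)–(g): (f) operates against (b): the compliance score is 32 points, under the 33 points limit. (g) is not engaged (no current Standing Registration is held), so (f) stands. (b) is therefore removed.
Exception (c) fails — the qualifying period is 75 days, not under 60 days.
Exception (d): no windows face an adjoining lot; assessed value is $86,500, meeting the $72,000 threshold; a current General Clearance is held — every condition holds. But applying paragraphs (h)–(m): (h) operates — the reference index is 515, less than the 571 limit. (i) would limit (h) — a current Annual Clearance is held — but (j) sets (i) aside: (j) is engaged — the lot is in a historic district. (k) would limit (j) — a current Provisional Exemption Letter is held — but (l) sets (k) aside: (l) is engaged — a home-based business operates on the lot. (m), which would lift (l), does not operate here — there is no Category 3 Notice in force. Exception (d) does not apply.
All of (e)'s requirements are met (the coverage ratio is 18%, below the 22% limit; a current General Certificate is held; a current Annual Notice is held). However, paragraph (n) must be considered: (n) applies — aggregate throughput is 2,060 units, below the 2,080 units limit. So (e) is unavailable.
No exception applies. The general rule governs.

Yes — Dara must obtain a building permit.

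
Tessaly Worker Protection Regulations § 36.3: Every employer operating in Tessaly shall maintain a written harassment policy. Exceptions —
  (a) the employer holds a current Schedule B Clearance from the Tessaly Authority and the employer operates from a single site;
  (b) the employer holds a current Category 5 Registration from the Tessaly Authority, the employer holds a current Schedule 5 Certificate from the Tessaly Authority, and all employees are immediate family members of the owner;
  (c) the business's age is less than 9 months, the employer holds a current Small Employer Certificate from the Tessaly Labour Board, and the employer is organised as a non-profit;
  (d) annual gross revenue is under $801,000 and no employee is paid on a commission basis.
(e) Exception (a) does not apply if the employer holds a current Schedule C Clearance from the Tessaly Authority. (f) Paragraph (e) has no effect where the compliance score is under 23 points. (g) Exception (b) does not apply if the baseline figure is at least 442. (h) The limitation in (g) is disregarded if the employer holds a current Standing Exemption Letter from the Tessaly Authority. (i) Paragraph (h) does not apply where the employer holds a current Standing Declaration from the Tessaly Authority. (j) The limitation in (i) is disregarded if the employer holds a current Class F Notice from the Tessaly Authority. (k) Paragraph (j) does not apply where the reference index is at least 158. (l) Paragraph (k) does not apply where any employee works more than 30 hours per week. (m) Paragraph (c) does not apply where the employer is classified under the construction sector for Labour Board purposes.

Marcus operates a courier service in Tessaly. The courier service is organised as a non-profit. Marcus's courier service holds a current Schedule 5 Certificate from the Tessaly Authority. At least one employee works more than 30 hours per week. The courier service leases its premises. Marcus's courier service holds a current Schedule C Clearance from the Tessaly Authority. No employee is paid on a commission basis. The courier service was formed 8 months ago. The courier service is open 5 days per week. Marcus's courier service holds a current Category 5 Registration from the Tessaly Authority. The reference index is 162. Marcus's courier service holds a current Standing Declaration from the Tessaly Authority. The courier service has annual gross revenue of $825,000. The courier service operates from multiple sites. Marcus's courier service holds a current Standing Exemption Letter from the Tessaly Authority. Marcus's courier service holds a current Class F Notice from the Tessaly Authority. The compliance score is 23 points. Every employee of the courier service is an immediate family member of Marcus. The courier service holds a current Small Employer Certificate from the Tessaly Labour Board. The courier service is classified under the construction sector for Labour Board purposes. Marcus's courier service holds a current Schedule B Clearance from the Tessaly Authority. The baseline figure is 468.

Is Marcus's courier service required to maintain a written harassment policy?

No — exception (b) applies; Marcus's courier service is not required to maintain a written harassment policy.

Exception (a) does not apply: the employer operates from multiple sites.
All of (b)'s requirements are met (a current Category 5 Registration is held; a current Schedule 5 Certificate is held; every employee is an immediate family member). Considering the limiting provisions: (g) would limit (b) — the baseline figure is 468, meeting the 442 threshold — but (h) sets (g) aside: (h) operates against (g): a current Standing Exemption Letter is held. (i) applies (a current Standing Declaration is held), but yields to (j): (j) operates against (i): a current Class F Notice is held. (k) would limit (j) — the reference index is 162, meeting the 158 threshold — but (l) sets (k) aside: (l) operates against (k): at least one employee exceeds 30 hours/week. So (b) applies.
All of (c)'s requirements are met (the business's age is 8 months, less than the 9 months limit; a current Small Employer Certificate is held; the employer is a non-profit). However, paragraph (m) must be considered: (m) operates against (c): the courier service is classified under the construction sector. Exception (c) does not apply.
Exception (d) does not apply: annual gross revenue is $825,000, not under $801,000.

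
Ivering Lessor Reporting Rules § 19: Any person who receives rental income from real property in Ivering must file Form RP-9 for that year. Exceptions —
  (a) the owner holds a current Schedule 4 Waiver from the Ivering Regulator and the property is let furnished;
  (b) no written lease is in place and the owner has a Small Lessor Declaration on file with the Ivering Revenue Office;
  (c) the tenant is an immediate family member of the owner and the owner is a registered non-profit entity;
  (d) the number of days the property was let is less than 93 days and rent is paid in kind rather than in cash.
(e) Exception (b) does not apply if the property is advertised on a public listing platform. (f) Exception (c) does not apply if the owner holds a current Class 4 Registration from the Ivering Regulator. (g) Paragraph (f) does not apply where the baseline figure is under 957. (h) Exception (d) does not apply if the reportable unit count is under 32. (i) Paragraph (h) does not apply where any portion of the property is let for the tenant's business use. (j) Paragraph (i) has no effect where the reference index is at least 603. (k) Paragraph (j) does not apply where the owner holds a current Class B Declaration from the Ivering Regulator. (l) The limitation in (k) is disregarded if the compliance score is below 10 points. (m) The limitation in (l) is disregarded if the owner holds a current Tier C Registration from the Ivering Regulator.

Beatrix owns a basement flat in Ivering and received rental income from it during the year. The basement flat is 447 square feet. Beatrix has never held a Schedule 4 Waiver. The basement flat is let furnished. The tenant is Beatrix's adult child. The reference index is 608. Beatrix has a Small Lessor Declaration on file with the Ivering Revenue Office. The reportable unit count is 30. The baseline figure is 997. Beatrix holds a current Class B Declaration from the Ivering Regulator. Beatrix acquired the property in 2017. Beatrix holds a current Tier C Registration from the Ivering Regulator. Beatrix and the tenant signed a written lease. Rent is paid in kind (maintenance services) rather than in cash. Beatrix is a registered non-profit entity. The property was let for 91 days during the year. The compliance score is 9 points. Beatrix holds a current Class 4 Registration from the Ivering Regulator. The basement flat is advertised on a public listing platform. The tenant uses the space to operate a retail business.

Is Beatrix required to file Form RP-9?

No — exception (d) applies; Beatrix is not required to file Form RP-9.

Exception (a) fails — the Schedule 4 Waiver is not current.
Exception (b) requires that no written lease is in place; but a written lease is in place, so (b) is unavailable.
Exception (c) is satisfied on its face — the tenant is an immediate family member; Beatrix is a registered non-profit. But applying paragraphs (f)–(g): (f) operates against (c): a current Class 4 Registration is held. (g), which would lift (f), is not triggered — the baseline figure is 997, not under 957. Exception (c) does not apply.
Exception (d) is satisfied on its face — the number of days the property was let is 91 days, less than the 93 days limit; rent is paid in kind. Under paragraphs (h)–(m): (h) would limit (d) — the reportable unit count is 30, under the 32 limit — but (i) sets (h) aside: (i) operates against (h): the space is let for business use. (j) would limit (i) — the reference index is 608, meeting the 603 threshold — but (k) sets (j) aside: (k) is engaged — a current Class B Declaration is held. (l) would limit (k) — the compliance score is 9 points, below the 10 points limit — but (m) sets (l) aside: (m) operates — a current Tier C Registration is held. (d) remains available.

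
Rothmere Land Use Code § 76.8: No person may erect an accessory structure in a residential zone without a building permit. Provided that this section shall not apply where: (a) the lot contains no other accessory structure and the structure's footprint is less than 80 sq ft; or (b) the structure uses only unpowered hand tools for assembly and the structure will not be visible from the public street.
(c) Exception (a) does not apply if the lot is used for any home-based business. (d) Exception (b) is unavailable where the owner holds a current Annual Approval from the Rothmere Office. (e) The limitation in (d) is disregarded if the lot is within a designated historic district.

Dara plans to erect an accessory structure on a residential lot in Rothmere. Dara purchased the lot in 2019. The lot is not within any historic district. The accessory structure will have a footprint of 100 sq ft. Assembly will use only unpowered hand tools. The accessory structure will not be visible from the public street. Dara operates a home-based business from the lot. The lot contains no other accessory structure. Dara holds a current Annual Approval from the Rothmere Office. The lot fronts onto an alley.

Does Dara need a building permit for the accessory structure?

Yes — Dara must obtain a building permit.

Exception (a) fails — the structure's footprint is 100 sq ft, not less than 80 sq ft.
Exception (b) is satisfied on its face — assembly uses only hand tools; the structure will not be visible from the street. But: (d) operates against (b): a current Annual Approval is held. (e), which would lift (d), is not engaged — the lot is not in a historic district. So (b) is unavailable.
No exception applies. The general rule governs.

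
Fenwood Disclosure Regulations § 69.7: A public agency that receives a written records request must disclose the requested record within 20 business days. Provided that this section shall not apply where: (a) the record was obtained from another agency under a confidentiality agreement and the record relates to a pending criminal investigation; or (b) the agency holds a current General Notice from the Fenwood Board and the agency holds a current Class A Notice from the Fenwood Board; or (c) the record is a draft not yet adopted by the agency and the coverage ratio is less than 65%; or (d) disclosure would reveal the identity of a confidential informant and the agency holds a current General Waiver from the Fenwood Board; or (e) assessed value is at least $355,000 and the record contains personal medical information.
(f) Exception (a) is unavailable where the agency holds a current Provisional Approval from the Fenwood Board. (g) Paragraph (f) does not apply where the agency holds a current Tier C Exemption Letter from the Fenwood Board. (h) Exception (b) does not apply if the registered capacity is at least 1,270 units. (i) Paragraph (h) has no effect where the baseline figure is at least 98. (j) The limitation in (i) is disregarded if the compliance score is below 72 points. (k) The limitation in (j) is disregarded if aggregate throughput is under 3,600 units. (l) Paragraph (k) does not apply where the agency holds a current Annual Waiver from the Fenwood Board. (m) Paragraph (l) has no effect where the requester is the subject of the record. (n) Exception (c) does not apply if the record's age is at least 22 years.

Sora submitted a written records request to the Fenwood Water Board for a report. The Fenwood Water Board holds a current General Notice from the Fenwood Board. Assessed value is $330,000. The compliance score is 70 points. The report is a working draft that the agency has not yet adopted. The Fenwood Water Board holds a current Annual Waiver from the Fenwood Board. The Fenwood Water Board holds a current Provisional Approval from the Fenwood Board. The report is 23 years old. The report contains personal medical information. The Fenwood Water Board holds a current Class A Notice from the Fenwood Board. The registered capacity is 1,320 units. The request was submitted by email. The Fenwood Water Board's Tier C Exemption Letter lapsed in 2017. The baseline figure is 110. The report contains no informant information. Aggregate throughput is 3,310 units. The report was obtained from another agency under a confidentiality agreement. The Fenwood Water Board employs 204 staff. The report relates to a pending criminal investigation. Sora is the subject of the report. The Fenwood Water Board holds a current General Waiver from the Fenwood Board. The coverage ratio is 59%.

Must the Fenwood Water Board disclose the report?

Exception (a) is satisfied on its face — the report was obtained under a confidentiality agreement; the report relates to a pending investigation. However, paragraphs (f)–(g) must be considered: (f) operates against (a): a current Provisional Approval is held. (g), which would lift (f), is not triggered — there is no Tier C Exemption Letter in force. So (a) is unavailable.
Exception (b) is satisfied on its face — a current General Notice is held; a current Class A Notice is held. Under paragraphs (h)–(m): (h) would limit (b) — the registered capacity is 1,320 units, meeting the 1,270 units threshold — but (i) sets (h) aside: (i) operates against (h): the baseline figure is 110, meeting the 98 threshold. (j) applies (the compliance score is 70 points, below the 72 points limit), but is overridden by (k): (k) operates — aggregate throughput is 3,310 units, under the 3,600 units limit. (l) is triggered (a current Annual Waiver is held), but yields to (m): (m) operates against (l): Sora is the subject of the report. Exception (b) stands.
Exception (c) is satisfied on its face — the report is an unadopted draft; the coverage ratio is 59%, less than the 65% limit. However, paragraph (n) must be considered: (n) operates against (c): the record's age is 23 years, meeting the 22 years threshold. (c) is therefore removed.
Exception (d) fails — the report contains no informant information.
Exception (e) does not apply: assessed value is $330,000, short of $355,000.

No — exception (b) applies; the Fenwood Water Board is not required to disclose the report.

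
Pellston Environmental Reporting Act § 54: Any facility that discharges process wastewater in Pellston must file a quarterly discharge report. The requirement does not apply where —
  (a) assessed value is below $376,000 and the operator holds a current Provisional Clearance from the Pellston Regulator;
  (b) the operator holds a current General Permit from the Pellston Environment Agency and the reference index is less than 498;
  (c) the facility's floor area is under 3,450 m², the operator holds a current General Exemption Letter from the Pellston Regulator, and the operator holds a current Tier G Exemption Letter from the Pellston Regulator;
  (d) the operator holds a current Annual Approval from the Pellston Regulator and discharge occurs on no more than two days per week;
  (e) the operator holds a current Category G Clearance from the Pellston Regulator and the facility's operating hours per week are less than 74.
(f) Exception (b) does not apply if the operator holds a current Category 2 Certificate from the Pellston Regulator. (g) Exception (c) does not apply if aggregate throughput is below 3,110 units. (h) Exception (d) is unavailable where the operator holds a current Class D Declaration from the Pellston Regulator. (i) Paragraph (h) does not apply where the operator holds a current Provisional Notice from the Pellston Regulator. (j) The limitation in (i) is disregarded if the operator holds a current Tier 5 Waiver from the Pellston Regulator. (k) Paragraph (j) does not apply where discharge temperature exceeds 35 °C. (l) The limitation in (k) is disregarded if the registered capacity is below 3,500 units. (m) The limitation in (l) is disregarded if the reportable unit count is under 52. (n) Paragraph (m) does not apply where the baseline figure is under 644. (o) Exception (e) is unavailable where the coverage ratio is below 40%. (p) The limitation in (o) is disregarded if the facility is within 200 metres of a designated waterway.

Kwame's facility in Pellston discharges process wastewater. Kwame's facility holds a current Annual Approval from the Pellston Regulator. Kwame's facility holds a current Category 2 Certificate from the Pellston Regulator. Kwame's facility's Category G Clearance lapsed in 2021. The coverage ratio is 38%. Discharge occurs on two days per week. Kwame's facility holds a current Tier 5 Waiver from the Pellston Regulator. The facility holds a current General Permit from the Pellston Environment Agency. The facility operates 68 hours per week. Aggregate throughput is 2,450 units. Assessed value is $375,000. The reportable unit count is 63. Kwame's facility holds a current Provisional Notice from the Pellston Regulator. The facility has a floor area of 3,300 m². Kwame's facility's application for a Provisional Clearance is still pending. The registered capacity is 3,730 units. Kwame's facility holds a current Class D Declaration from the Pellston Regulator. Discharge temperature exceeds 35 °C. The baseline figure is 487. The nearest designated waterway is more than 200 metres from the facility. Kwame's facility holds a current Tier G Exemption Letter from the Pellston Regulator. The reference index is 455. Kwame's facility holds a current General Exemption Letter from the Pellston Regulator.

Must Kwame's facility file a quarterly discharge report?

No — exception (d) applies; Kwame's facility is not required to file a quarterly discharge report.

Exception (a) requires that the operator holds a current Provisional Clearance from the Pellston Regulator; but no current Provisional Clearance is held, so (a) is unavailable.
Exception (b) is satisfied on its face — a current General Permit is held; the reference index is 455, less than the 498 limit. But applying paragraph (f): (f) is engaged — a current Category 2 Certificate is held. Exception (b) does not apply.
Exception (c): the facility's floor area is 3,300 m², under the 3,450 m² limit; a current General Exemption Letter is held; a current Tier G Exemption Letter is held — every condition holds. Turning to paragraph (g): (g) operates against (c): aggregate throughput is 2,450 units, below the 3,110 units limit. (c) is therefore removed.
Exception (d)'s conditions are all satisfied: a current Annual Approval is held; discharge occurs on no more than two days per week. Considering the limiting provisions: (h) would limit (d) — a current Class D Declaration is held — but (i) sets (h) aside: (i) operates against (h): a current Provisional Notice is held. (j) would limit (i) — a current Tier 5 Waiver is held — but (k) sets (j) aside: (k) applies — discharge temperature exceeds 35 °C. (l) is inapplicable (the registered capacity is 3,730 units, not below 3,500 units), so (k) stands. So (d) applies.
Exception (e) fails — there is no Category G Clearance in force.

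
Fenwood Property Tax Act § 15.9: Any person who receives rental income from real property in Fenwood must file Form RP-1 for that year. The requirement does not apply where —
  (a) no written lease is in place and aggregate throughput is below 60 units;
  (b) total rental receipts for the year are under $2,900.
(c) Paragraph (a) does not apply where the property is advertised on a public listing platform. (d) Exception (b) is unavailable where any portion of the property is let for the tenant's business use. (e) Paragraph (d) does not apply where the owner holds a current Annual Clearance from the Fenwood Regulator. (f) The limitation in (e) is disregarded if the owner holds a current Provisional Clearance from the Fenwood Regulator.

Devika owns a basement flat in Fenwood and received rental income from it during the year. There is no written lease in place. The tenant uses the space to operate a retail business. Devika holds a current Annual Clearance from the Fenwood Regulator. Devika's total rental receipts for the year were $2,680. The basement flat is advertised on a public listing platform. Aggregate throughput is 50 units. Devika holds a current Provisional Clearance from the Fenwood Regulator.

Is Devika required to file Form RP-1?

Yes — Devika must file Form RP-1.

Exception (a): there is no written lease; aggregate throughput is 50 units, below the 60 units limit — every condition holds. However, paragraph (c) must be considered: (c) operates — the property is publicly advertised. So (a) is unavailable.
Exception (b)'s conditions are all satisfied: total rental receipts for the year are $2,680, under the $2,900 limit. Turning to paragraphs (d)–(f): (d) applies — the space is let for business use. (e) is triggered (a current Annual Clearance is held), but is displaced by (f): (f) is triggered — a current Provisional Clearance is held. (b) is therefore removed.
None of the exceptions is available; § 15.9 applies in full.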